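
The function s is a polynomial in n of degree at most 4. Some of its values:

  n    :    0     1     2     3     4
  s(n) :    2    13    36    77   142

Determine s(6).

368

Write s(n) = an^4 + bn³ + cn² + dn + e; the 5 given values yield a linear system in the 5 coefficients.
Solving, the leading coefficient vanishes, and s(n) = n³ + 3n² + 7n + 2.
Then s(6) = 368.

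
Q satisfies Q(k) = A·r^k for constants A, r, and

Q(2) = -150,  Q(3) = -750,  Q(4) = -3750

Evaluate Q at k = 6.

Consecutive ratio: -750/(-150) = 5, and -3750/(-750) = 5, so r = 5.
Then A·5^2 = -150 gives A = -6, and Q(k) = -6·5^k.
Q(6) = -6·5^6 = -93750.

-93750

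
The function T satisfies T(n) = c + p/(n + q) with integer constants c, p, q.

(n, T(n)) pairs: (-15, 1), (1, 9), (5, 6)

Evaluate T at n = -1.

15

(T(n) − c)(n + q) = p for each data point; the three points give a linear system in c and q, then p follows.
Solving: c = 3, q = 3, p = 24, so T(n) = 3 + 24/(n + 3).
Then T(-1) = 3 + 24/2 = 15.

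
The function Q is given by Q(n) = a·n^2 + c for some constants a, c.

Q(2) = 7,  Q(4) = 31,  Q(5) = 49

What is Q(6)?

71

From Q(2) = 7 and Q(4) = 31: 4a + c = 7 and 16a + c = 31.
Subtracting: 12a = 24, so a = 2; then c = 7 − 2·4 = -1.
So Q(n) = 2n² − 1, and Q(6) = 71.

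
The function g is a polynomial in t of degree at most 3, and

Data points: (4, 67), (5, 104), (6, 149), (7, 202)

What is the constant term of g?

-1

Write g(t) = at³ + bt² + ct + d; the 4 given values yield a linear system in the 4 coefficients.
Solving, the leading coefficient vanishes, and g(t) = 4t² + t - 1.
The constant term is g(0) = -1.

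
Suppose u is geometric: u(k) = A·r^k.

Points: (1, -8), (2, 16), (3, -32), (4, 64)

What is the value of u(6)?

Consecutive ratio: 16/(-8) = -2, and -32/16 = -2, so r = -2.
Then A·(-2)^1 = -8 gives A = 4, and u(k) = 4·(-2)^k.
u(6) = 4·(-2)^6 = 256.

256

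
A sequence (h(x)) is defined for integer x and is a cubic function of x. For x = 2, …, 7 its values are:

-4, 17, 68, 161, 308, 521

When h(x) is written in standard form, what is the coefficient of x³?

2

First differences: 21, 51, 93, 147, 213. Second differences: 30, 42, 54, 66. Third differences: 12, 12, 12.
Level-3 differences are constant, so h has degree 3.
Fitting a degree-3 polynomial gives h(x) = 2x³ - 3x² - 2x - 4.
The coefficient of x³ is 2.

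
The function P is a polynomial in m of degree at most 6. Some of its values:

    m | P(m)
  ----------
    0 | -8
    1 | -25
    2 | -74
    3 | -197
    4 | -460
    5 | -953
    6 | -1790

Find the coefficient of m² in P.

-6

First differences: -17, -49, -123, -263, -493, -837. Second differences: -32, -74, -140, -230, -344. Third differences: -42, -66, -90, -114. Fourth differences: -24, -24, -24.
Level-4 differences are constant, so P has degree 4.
Fitting a degree-4 polynomial gives P(m) = -m^4 - m³ - 6m² - 9m - 8.
The coefficient of m² is -6.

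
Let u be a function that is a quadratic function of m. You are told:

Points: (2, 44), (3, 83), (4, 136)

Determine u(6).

284

Write u(m) = am² + bm + c; the 3 given values yield a linear system in the 3 coefficients.
Solving, u(m) = 7m² + 4m + 8.
Then u(6) = 284.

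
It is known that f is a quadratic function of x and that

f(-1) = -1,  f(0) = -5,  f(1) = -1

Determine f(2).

Write f(x) = ax² + bx + c; the 3 given values yield a linear system in the 3 coefficients.
Solving, f(x) = 4x² - 5.
Then f(2) = 11.

11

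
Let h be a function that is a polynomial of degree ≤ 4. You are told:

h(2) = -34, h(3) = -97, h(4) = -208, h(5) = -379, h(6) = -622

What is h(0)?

-4

First differences: -63, -111, -171, -243. Second differences: -48, -60, -72. Third differences: -12, -12.
Level-3 differences are constant, so h has degree 3.
Fitting a degree-3 polynomial gives h(m) = -2m³ - 6m² + 5m - 4.
The constant term is h(0) = -4.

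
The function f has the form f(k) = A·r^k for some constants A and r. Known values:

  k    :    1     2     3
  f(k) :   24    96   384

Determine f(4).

Consecutive ratio: 96/24 = 4, and 384/96 = 4, so r = 4.
Then A·4^1 = 24 gives A = 6, and f(k) = 6·4^k.
f(4) = 6·4^4 = 1536.

1536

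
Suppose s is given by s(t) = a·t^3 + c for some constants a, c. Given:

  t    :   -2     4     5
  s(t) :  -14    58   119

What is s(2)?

From s(-2) = -14 and s(4) = 58: -8a + c = -14 and 64a + c = 58.
Subtracting: 72a = 72, so a = 1; then c = -14 − 1·(-8) = -6.
So s(t) = 1t³ − 6, and s(2) = 2.

2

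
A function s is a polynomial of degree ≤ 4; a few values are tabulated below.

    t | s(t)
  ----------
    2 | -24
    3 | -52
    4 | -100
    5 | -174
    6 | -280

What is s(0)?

First differences: -28, -48, -74, -106. Second differences: -20, -26, -32. Third differences: -6, -6.
Level-3 differences are constant, so s has degree 3.
Fitting a degree-3 polynomial gives s(t) = -t³ - t² - 4t - 4.
Then s(0) = -4.

-4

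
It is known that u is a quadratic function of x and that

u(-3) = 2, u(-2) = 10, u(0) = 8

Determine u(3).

Write u(x) = ax² + bx + c; the 3 given values yield a linear system in the 3 coefficients.
Solving, u(x) = -3x² - 7x + 8.
Then u(3) = -40.

-40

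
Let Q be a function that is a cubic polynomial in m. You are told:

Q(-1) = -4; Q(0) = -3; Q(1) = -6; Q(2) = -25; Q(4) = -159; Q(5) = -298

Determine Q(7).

Write Q(m) = am³ + bm² + cm + d; the 6 given values yield a linear system in the 4 coefficients.
Solving, Q(m) = -2m³ - 2m² + m - 3.
Then Q(7) = -780.

-780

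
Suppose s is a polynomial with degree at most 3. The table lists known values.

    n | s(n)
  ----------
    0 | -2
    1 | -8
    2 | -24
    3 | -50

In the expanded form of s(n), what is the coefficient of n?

-1

Write s(n) = an³ + bn² + cn + d; the 4 given values yield a linear system in the 4 coefficients.
Solving, the leading coefficient vanishes, and s(n) = -5n² - n - 2.
The coefficient of n is -1.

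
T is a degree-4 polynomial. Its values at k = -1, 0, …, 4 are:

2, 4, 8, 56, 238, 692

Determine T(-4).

308

First differences: 2, 4, 48, 182, 454. Second differences: 2, 44, 134, 272. Third differences: 42, 90, 138. Fourth differences: 48, 48.
Level-4 differences are constant, so T has degree 4.
Fitting a degree-4 polynomial gives T(k) = 2k^4 + 3k³ - k² + 4.
Then T(-4) = 308.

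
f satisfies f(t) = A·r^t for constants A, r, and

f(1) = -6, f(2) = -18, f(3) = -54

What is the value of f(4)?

-162

Consecutive ratio: -18/(-6) = 3, and -54/(-18) = 3, so r = 3.
Then A·3^1 = -6 gives A = -2, and f(t) = -2·3^t.
f(4) = -2·3^4 = -162.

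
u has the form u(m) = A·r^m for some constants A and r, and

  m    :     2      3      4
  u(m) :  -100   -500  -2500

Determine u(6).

Consecutive ratio: -500/(-100) = 5, and -2500/(-500) = 5, so r = 5.
Then A·5^2 = -100 gives A = -4, and u(m) = -4·5^m.
u(6) = -4·5^6 = -62500.

-62500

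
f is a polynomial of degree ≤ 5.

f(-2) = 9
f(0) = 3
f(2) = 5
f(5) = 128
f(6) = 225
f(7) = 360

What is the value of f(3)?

Write f(k) = ak^5 + bk^4 + ck³ + dk² + ek + p; the 6 given values yield a linear system in the 6 coefficients.
Solving, the top 2 coefficients vanish, and f(k) = k³ + k² - 5k + 3.
Then f(3) = 24.

24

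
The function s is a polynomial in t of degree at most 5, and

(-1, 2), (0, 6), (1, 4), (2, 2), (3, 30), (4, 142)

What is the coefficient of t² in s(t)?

Write s(t) = at^5 + bt^4 + ct³ + dt² + et + p; the 6 given values yield a linear system in the 6 coefficients.
Solving, the leading coefficient vanishes, and s(t) = t^4 - t³ - 4t² + 2t + 6.
The coefficient of t² is -4.

-4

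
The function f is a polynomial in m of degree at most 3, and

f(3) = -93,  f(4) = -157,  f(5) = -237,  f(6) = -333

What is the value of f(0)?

First differences: -64, -80, -96. Second differences: -16, -16.
Level-2 differences are constant, so f has degree 2.
Fitting a degree-2 polynomial gives f(m) = -8m² - 8m + 3.
Then f(0) = 3.

3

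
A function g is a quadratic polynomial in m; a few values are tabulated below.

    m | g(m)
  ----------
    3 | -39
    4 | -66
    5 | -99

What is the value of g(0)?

6

Write g(m) = am² + bm + c; the 3 given values yield a linear system in the 3 coefficients.
Solving, g(m) = -3m² - 6m + 6.
Then g(0) = 6.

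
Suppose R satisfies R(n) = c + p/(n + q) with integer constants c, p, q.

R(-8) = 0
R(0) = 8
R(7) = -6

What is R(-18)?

(R(n) − c)(n + q) = p for each data point; the three points give a linear system in c and q, then p follows.
Solving: c = -2, q = -2, p = -20, so R(n) = -2 − 20/(n − 2).
Then R(-18) = -2 − 20/(-20) = -1.

-1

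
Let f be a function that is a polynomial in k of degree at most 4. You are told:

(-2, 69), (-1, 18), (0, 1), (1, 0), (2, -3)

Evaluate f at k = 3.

-26

First differences: -51, -17, -1, -3. Second differences: 34, 16, -2. Third differences: -18, -18.
Level-3 differences are constant, so f has degree 3.
Fitting a degree-3 polynomial gives f(k) = -3k³ + 8k² - 6k + 1.
Then f(3) = -26.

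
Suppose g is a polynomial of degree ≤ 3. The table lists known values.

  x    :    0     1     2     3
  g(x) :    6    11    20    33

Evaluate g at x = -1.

Write g(x) = ax³ + bx² + cx + d; the 4 given values yield a linear system in the 4 coefficients.
Solving, the leading coefficient vanishes, and g(x) = 2x² + 3x + 6.
Then g(-1) = 5.

5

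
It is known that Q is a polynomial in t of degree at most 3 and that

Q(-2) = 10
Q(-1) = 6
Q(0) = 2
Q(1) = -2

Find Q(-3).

14

First differences: -4, -4, -4.
Level-1 differences are constant, so Q has degree 1.
Fitting a degree-1 polynomial gives Q(t) = -4t + 2.
Then Q(-3) = 14.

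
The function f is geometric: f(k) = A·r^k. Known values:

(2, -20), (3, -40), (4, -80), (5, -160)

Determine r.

Consecutive ratio: -40/(-20) = 2, and -80/(-40) = 2, so r = 2.
Then A·2^2 = -20 gives A = -5, and f(k) = -5·2^k.

2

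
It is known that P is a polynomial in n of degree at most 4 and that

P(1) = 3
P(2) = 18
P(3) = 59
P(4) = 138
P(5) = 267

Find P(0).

Write P(n) = an^4 + bn³ + cn² + dn + e; the 5 given values yield a linear system in the 5 coefficients.
Solving, the leading coefficient vanishes, and P(n) = 2n³ + n² - 2n + 2.
Then P(0) = 2.

2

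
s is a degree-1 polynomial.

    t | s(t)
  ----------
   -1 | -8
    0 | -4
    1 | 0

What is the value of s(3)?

Write s(t) = at + b; the 3 given values yield a linear system in the 2 coefficients.
Solving, s(t) = 4t - 4.
Then s(3) = 8.

8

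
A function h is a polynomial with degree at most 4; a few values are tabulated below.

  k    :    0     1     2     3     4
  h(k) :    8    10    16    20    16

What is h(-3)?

86

Write h(k) = ak^4 + bk³ + ck² + dk + e; the 5 given values yield a linear system in the 5 coefficients.
Solving, the leading coefficient vanishes, and h(k) = -k³ + 5k² - 2k + 8.
Then h(-3) = 86.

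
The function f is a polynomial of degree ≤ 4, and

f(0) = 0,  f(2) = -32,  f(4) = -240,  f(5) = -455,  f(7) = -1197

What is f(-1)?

Write f(m) = am^4 + bm³ + cm² + dm + e; the 5 given values yield a linear system in the 5 coefficients.
Solving, the leading coefficient vanishes, and f(m) = -3m³ - 4m² + 4m.
Then f(-1) = -5.

-5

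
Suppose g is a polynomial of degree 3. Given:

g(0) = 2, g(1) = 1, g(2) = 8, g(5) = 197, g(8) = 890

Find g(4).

Write g(n) = an³ + bn² + cn + d; the 5 given values yield a linear system in the 4 coefficients.
Solving, g(n) = 2n³ - 2n² - n + 2.
Then g(4) = 94.

94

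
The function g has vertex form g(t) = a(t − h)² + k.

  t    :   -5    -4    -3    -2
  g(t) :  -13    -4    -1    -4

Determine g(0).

-28

First differences 9, 3, -3; second difference -6 = 2a, so a = -3.
Expanding, the t-coefficient is −2ah = 6h; matching it to the data gives h = -3, and then k = -1.
So g(t) = -3(t + 3)² − 1.
g(0) = -3·3² − 1 = -28.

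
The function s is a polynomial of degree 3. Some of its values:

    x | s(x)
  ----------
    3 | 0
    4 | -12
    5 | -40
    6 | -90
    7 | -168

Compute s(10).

Write s(x) = ax³ + bx² + cx + d; the 5 given values yield a linear system in the 4 coefficients.
Solving, s(x) = -x³ + 4x² - 3x.
Then s(10) = -630.

-630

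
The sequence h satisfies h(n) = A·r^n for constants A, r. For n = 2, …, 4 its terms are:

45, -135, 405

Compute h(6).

Consecutive ratio: -135/45 = -3, and 405/(-135) = -3, so r = -3.
Then A·(-3)^2 = 45 gives A = 5, and h(n) = 5·(-3)^n.
h(6) = 5·(-3)^6 = 3645.

3645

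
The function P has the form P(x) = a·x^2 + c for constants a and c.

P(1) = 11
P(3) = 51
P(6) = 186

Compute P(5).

131

From P(1) = 11 and P(3) = 51: 1a + c = 11 and 9a + c = 51.
Subtracting: 8a = 40, so a = 5; then c = 11 − 5·1 = 6.
So P(x) = 5x² + 6, and P(5) = 131.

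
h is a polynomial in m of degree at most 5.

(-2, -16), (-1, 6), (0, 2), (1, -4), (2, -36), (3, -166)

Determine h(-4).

-474

First differences: 22, -4, -6, -32, -130. Second differences: -26, -2, -26, -98. Third differences: 24, -24, -72. Fourth differences: -48, -48.
Level-4 differences are constant, so h has degree 4.
Fitting a degree-4 polynomial gives h(m) = -2m^4 + m² - 5m + 2.
Then h(-4) = -474.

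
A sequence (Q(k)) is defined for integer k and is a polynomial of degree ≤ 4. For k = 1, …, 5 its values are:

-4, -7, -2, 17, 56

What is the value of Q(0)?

First differences: -3, 5, 19, 39. Second differences: 8, 14, 20. Third differences: 6, 6.
Level-3 differences are constant, so Q has degree 3.
Fitting a degree-3 polynomial gives Q(k) = k³ - 2k² - 4k + 1.
Then Q(0) = 1.

1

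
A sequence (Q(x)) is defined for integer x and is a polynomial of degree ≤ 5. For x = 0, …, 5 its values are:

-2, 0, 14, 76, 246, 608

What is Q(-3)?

64

Write Q(x) = ax^5 + bx^4 + cx³ + dx² + ex + p; the 6 given values yield a linear system in the 6 coefficients.
Solving, the leading coefficient vanishes, and Q(x) = x^4 - x² + 2x - 2.
Then Q(-3) = 64.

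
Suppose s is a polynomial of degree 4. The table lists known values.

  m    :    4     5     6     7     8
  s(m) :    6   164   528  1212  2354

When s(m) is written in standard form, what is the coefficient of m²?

Write s(m) = am^4 + bm³ + cm² + dm + e; the 5 given values yield a linear system in the 5 coefficients.
Solving, s(m) = m^4 - 3m³ - 3m² - m - 6.
The coefficient of m² is -3.

-3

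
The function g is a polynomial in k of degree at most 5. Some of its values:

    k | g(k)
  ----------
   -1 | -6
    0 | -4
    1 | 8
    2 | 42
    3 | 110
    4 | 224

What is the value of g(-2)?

-10

First differences: 2, 12, 34, 68, 114. Second differences: 10, 22, 34, 46. Third differences: 12, 12, 12.
Level-3 differences are constant, so g has degree 3.
Fitting a degree-3 polynomial gives g(k) = 2k³ + 5k² + 5k - 4.
Then g(-2) = -10.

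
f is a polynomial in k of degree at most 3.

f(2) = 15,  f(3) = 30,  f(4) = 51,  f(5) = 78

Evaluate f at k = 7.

First differences: 15, 21, 27. Second differences: 6, 6.
Level-2 differences are constant, so f has degree 2.
Fitting a degree-2 polynomial gives f(k) = 3k² + 3.
Then f(7) = 150.

150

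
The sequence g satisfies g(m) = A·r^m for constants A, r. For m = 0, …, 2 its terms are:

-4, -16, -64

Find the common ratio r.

Consecutive ratio: -16/(-4) = 4, and -64/(-16) = 4, so r = 4.
Then A·4^0 = -4 gives A = -4, and g(m) = -4·4^m.

4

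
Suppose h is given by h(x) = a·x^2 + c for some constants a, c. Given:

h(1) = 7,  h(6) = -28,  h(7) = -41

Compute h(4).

From h(1) = 7 and h(6) = -28: 1a + c = 7 and 36a + c = -28.
Subtracting: 35a = -35, so a = -1; then c = 7 − (-1)·1 = 8.
So h(x) = -1x² + 8, and h(4) = -8.

-8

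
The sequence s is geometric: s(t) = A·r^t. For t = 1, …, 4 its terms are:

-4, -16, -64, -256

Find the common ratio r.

4

Consecutive ratio: -16/(-4) = 4, and -64/(-16) = 4, so r = 4.
Then A·4^1 = -4 gives A = -1, and s(t) = -1·4^t.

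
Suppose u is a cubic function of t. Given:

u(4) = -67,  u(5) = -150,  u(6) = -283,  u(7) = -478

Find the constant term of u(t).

5

Write u(t) = at³ + bt² + ct + d; the 4 given values yield a linear system in the 4 coefficients.
Solving, u(t) = -2t³ + 5t² - 6t + 5.
The constant term is u(0) = 5.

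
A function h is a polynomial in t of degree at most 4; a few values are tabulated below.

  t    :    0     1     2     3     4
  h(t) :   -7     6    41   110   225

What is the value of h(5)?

First differences: 13, 35, 69, 115. Second differences: 22, 34, 46. Third differences: 12, 12.
Level-3 differences are constant, so h has degree 3.
Fitting a degree-3 polynomial gives h(t) = 2t³ + 5t² + 6t - 7.
Then h(5) = 398.

398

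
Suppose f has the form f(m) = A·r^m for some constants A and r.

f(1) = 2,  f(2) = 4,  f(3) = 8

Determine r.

Consecutive ratio: 4/2 = 2, and 8/4 = 2, so r = 2.
Then A·2^1 = 2 gives A = 1, and f(m) = 1·2^m.

2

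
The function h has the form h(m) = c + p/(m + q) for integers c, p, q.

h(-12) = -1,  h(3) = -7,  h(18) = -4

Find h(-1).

(h(m) − c)(m + q) = p for each data point; the three points give a linear system in c and q, then p follows.
Solving: c = -3, q = 2, p = -20, so h(m) = -3 − 20/(m + 2).
Then h(-1) = -3 − 20/1 = -23.

-23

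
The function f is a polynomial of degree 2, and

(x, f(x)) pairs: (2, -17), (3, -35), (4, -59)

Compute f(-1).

Write f(x) = ax² + bx + c; the 3 given values yield a linear system in the 3 coefficients.
Solving, f(x) = -3x² - 3x + 1.
Then f(-1) = 1.

1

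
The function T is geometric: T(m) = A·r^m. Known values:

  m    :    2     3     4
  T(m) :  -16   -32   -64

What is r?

2

Consecutive ratio: -32/(-16) = 2, and -64/(-32) = 2, so r = 2.
Then A·2^2 = -16 gives A = -4, and T(m) = -4·2^m.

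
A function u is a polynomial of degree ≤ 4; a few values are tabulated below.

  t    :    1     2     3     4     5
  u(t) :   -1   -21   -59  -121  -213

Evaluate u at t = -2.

First differences: -20, -38, -62, -92. Second differences: -18, -24, -30. Third differences: -6, -6.
Level-3 differences are constant, so u has degree 3.
Fitting a degree-3 polynomial gives u(t) = -t³ - 3t² - 4t + 7.
Then u(-2) = 11.

11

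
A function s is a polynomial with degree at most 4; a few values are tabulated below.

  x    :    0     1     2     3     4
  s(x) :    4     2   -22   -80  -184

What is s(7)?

-892

First differences: -2, -24, -58, -104. Second differences: -22, -34, -46. Third differences: -12, -12.
Level-3 differences are constant, so s has degree 3.
Fitting a degree-3 polynomial gives s(x) = -2x³ - 5x² + 5x + 4.
Then s(7) = -892.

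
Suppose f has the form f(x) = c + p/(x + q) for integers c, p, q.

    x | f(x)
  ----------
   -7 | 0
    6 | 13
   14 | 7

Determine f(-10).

(f(x) − c)(x + q) = p for each data point; the three points give a linear system in c and q, then p follows.
Solving: c = 4, q = -2, p = 36, so f(x) = 4 + 36/(x − 2).
Then f(-10) = 4 + 36/(-12) = 1.

1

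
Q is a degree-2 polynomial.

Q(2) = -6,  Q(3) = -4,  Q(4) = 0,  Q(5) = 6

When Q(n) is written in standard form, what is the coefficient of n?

-3

First differences: 2, 4, 6. Second differences: 2, 2.
Level-2 differences are constant, so Q has degree 2.
Fitting a degree-2 polynomial gives Q(n) = n² - 3n - 4.
The coefficient of n is -3.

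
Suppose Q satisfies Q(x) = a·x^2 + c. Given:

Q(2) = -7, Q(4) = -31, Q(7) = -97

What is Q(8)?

-127

From Q(2) = -7 and Q(4) = -31: 4a + c = -7 and 16a + c = -31.
Subtracting: 12a = -24, so a = -2; then c = -7 − (-2)·4 = 1.
So Q(x) = -2x² + 1, and Q(8) = -127.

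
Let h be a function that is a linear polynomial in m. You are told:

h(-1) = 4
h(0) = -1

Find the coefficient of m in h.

Write h(m) = am + b; the 2 given values yield a linear system in the 2 coefficients.
Solving, h(m) = -5m - 1.
The coefficient of m is -5.

-5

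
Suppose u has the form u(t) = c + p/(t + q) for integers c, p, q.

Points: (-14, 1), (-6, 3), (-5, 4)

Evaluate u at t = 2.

(u(t) − c)(t + q) = p for each data point; the three points give a linear system in c and q, then p follows.
Solving: c = 0, q = 2, p = -12, so u(t) = -12/(t + 2).
Then u(2) = 0 − 12/4 = -3.

-3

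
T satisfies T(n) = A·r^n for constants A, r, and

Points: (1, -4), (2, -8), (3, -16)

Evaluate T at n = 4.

Consecutive ratio: -8/(-4) = 2, and -16/(-8) = 2, so r = 2.
Then A·2^1 = -4 gives A = -2, and T(n) = -2·2^n.
T(4) = -2·2^4 = -32.

-32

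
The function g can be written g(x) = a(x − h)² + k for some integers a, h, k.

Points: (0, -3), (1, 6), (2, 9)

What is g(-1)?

First differences 9, 3; second difference -6 = 2a, so a = -3.
Expanding, the x-coefficient is −2ah = 6h; matching it to the data gives h = 2, and then k = 9.
So g(x) = -3(x − 2)² + 9.
g(-1) = -3·(-3)² + 9 = -18.

-18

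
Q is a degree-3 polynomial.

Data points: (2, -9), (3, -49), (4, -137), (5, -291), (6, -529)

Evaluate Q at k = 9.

First differences: -40, -88, -154, -238. Second differences: -48, -66, -84. Third differences: -18, -18.
Level-3 differences are constant, so Q has degree 3.
Fitting a degree-3 polynomial gives Q(k) = -3k³ + 3k² + 2k - 1.
Then Q(9) = -1927.

-1927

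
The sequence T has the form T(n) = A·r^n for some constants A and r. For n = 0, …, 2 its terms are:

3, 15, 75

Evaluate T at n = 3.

375

Consecutive ratio: 15/3 = 5, and 75/15 = 5, so r = 5.
Then A·5^0 = 3 gives A = 3, and T(n) = 3·5^n.
T(3) = 3·5^3 = 375.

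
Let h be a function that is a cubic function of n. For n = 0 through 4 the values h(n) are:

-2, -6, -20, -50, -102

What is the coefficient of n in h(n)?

First differences: -4, -14, -30, -52. Second differences: -10, -16, -22. Third differences: -6, -6.
Level-3 differences are constant, so h has degree 3.
Fitting a degree-3 polynomial gives h(n) = -n³ - 2n² - n - 2.
The coefficient of n is -1.

-1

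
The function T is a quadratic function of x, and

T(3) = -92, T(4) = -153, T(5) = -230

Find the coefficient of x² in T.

-8

Write T(x) = ax² + bx + c; the 3 given values yield a linear system in the 3 coefficients.
Solving, T(x) = -8x² - 5x - 5.
The coefficient of x² is -8.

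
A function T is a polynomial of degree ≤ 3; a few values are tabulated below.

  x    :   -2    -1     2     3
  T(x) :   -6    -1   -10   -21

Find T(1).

Write T(x) = ax³ + bx² + cx + d; the 4 given values yield a linear system in the 4 coefficients.
Solving, the leading coefficient vanishes, and T(x) = -2x² - x.
Then T(1) = -3.

-3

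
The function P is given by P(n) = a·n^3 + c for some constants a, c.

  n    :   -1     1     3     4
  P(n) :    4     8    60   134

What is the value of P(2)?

From P(-1) = 4 and P(1) = 8: -1a + c = 4 and 1a + c = 8.
Subtracting: 2a = 4, so a = 2; then c = 4 − 2·(-1) = 6.
So P(n) = 2n³ + 6, and P(2) = 22.

22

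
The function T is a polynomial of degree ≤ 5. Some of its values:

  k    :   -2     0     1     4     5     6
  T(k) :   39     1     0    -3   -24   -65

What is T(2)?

3

Write T(k) = ak^5 + bk^4 + ck³ + dk² + ek + p; the 6 given values yield a linear system in the 6 coefficients.
Solving, the top 2 coefficients vanish, and T(k) = -k³ + 5k² - 5k + 1.
Then T(2) = 3.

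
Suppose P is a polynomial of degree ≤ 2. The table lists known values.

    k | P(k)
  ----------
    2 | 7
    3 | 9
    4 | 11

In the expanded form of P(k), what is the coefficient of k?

First differences: 2, 2.
Level-1 differences are constant, so P has degree 1.
Fitting a degree-1 polynomial gives P(k) = 2k + 3.
The coefficient of k is 2.

2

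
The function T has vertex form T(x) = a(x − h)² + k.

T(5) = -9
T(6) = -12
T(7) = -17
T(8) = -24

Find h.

First differences -3, -5, -7; second difference -2 = 2a, so a = -1.
Expanding, the x-coefficient is −2ah = 2h; matching it to the data gives h = 4, and then k = -8.
So T(x) = -1(x − 4)² − 8.
Hence h = 4.

4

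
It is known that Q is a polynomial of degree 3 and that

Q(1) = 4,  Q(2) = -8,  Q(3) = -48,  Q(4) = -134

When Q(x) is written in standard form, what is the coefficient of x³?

Write Q(x) = ax³ + bx² + cx + d; the 4 given values yield a linear system in the 4 coefficients.
Solving, Q(x) = -3x³ + 4x² - 3x + 6.
The coefficient of x³ is -3.

-3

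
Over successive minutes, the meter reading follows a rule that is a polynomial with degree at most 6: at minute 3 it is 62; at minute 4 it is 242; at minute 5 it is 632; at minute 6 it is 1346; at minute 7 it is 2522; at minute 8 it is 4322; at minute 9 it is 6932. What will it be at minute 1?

Write the value at t as u(t).
Write u(t) = at^6 + bt^5 + ct^4 + dt³ + et² + pt + q; the 7 given values yield a linear system in the 7 coefficients.
Solving, the top 2 coefficients vanish, and u(t) = t^4 + t³ - 4t² - 4t + 2.
Then u(1) = -4.

-4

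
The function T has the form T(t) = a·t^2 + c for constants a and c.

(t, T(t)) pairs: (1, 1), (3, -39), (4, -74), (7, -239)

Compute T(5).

From T(1) = 1 and T(3) = -39: 1a + c = 1 and 9a + c = -39.
Subtracting: 8a = -40, so a = -5; then c = 1 − (-5)·1 = 6.
So T(t) = -5t² + 6, and T(5) = -119.

-119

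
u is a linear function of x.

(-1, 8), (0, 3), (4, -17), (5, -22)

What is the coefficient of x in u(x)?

Write u(x) = ax + b; the 4 given values yield a linear system in the 2 coefficients.
Solving, u(x) = -5x + 3.
The coefficient of x is -5.

-5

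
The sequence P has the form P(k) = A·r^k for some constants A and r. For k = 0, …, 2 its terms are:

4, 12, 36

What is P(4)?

Consecutive ratio: 12/4 = 3, and 36/12 = 3, so r = 3.
Then A·3^0 = 4 gives A = 4, and P(k) = 4·3^k.
P(4) = 4·3^4 = 324.

324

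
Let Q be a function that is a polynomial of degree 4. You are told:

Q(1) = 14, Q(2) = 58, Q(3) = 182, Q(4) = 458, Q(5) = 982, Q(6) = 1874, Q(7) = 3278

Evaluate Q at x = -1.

-2

First differences: 44, 124, 276, 524, 892, 1404. Second differences: 80, 152, 248, 368, 512. Third differences: 72, 96, 120, 144. Fourth differences: 24, 24, 24.
Level-4 differences are constant, so Q has degree 4.
Fitting a degree-4 polynomial gives Q(x) = x^4 + 2x³ + 3x² + 6x + 2.
Then Q(-1) = -2.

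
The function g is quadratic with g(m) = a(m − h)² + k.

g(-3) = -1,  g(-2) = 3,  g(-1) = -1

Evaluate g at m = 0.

-13

First differences 4, -4; second difference -8 = 2a, so a = -4.
Expanding, the m-coefficient is −2ah = 8h; matching it to the data gives h = -2, and then k = 3.
So g(m) = -4(m + 2)² + 3.
g(0) = -4·2² + 3 = -13.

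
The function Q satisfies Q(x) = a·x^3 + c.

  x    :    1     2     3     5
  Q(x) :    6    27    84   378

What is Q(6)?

651

From Q(1) = 6 and Q(2) = 27: 1a + c = 6 and 8a + c = 27.
Subtracting: 7a = 21, so a = 3; then c = 6 − 3·1 = 3.
So Q(x) = 3x³ + 3, and Q(6) = 651.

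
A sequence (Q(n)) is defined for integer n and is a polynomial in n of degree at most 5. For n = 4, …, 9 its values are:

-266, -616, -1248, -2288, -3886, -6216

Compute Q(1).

-8

Write Q(n) = an^5 + bn^4 + cn³ + dn² + en + p; the 6 given values yield a linear system in the 6 coefficients.
Solving, the leading coefficient vanishes, and Q(n) = -n^4 + n³ - 5n² + 3n - 6.
Then Q(1) = -8.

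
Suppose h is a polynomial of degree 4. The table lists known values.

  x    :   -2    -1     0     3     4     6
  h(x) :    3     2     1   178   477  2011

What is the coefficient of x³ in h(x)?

Write h(x) = ax^4 + bx³ + cx² + dx + e; the 6 given values yield a linear system in the 5 coefficients.
Solving, h(x) = x^4 + 3x³ + 2x² - x + 1.
The coefficient of x³ is 3.

3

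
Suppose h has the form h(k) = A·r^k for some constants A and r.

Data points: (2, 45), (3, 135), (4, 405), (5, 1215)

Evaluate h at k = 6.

3645

Consecutive ratio: 135/45 = 3, and 405/135 = 3, so r = 3.
Then A·3^2 = 45 gives A = 5, and h(k) = 5·3^k.
h(6) = 5·3^6 = 3645.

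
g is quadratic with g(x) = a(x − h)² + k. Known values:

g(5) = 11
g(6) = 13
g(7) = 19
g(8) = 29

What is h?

5

First differences 2, 6, 10; second difference 4 = 2a, so a = 2.
Expanding, the x-coefficient is −2ah = -4h; matching it to the data gives h = 5, and then k = 11.
So g(x) = 2(x − 5)² + 11.
Hence h = 5.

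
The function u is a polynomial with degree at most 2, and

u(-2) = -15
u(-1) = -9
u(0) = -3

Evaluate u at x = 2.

First differences: 6, 6.
Level-1 differences are constant, so u has degree 1.
Fitting a degree-1 polynomial gives u(x) = 6x - 3.
Then u(2) = 9.

9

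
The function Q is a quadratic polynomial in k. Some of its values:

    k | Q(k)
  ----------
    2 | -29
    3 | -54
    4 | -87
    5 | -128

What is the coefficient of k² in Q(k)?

First differences: -25, -33, -41. Second differences: -8, -8.
Level-2 differences are constant, so Q has degree 2.
Fitting a degree-2 polynomial gives Q(k) = -4k² - 5k - 3.
The coefficient of k² is -4.

-4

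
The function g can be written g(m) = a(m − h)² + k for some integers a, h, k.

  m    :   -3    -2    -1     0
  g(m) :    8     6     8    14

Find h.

-2

First differences -2, 2, 6; second difference 4 = 2a, so a = 2.
Expanding, the m-coefficient is −2ah = -4h; matching it to the data gives h = -2, and then k = 6.
So g(m) = 2(m + 2)² + 6.
Hence h = -2.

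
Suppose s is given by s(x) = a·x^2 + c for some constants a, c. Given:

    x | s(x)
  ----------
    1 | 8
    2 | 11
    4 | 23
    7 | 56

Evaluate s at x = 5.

32

From s(1) = 8 and s(2) = 11: 1a + c = 8 and 4a + c = 11.
Subtracting: 3a = 3, so a = 1; then c = 8 − 1·1 = 7.
So s(x) = 1x² + 7, and s(5) = 32.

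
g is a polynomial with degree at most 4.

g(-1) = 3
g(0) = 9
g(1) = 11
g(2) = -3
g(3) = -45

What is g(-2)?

5

First differences: 6, 2, -14, -42. Second differences: -4, -16, -28. Third differences: -12, -12.
Level-3 differences are constant, so g has degree 3.
Fitting a degree-3 polynomial gives g(k) = -2k³ - 2k² + 6k + 9.
Then g(-2) = 5.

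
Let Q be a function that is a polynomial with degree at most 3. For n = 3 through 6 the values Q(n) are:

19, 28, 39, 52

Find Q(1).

First differences: 9, 11, 13. Second differences: 2, 2.
Level-2 differences are constant, so Q has degree 2.
Fitting a degree-2 polynomial gives Q(n) = n² + 2n + 4.
Then Q(1) = 7.

7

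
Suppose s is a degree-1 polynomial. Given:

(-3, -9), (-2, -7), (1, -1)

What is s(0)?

-3

Write s(n) = an + b; the 3 given values yield a linear system in the 2 coefficients.
Solving, s(n) = 2n - 3.
The constant term is s(0) = -3.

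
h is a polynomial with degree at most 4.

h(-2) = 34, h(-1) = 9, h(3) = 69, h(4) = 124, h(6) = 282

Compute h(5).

Write h(k) = ak^4 + bk³ + ck² + dk + e; the 5 given values yield a linear system in the 5 coefficients.
Solving, the top 2 coefficients vanish, and h(k) = 8k² - k.
Then h(5) = 195.

195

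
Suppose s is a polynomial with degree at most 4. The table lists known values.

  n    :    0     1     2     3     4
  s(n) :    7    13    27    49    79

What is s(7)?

217

First differences: 6, 14, 22, 30. Second differences: 8, 8, 8.
Level-2 differences are constant, so s has degree 2.
Fitting a degree-2 polynomial gives s(n) = 4n² + 2n + 7.
Then s(7) = 217.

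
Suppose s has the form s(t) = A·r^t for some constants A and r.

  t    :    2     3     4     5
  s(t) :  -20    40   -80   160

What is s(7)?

640

Consecutive ratio: 40/(-20) = -2, and -80/40 = -2, so r = -2.
Then A·(-2)^2 = -20 gives A = -5, and s(t) = -5·(-2)^t.
s(7) = -5·(-2)^7 = 640.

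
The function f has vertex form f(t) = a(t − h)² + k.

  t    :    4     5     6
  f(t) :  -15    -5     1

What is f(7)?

First differences 10, 6; second difference -4 = 2a, so a = -2.
Expanding, the t-coefficient is −2ah = 4h; matching it to the data gives h = 7, and then k = 3.
So f(t) = -2(t − 7)² + 3.
f(7) = -2·0² + 3 = 3.

3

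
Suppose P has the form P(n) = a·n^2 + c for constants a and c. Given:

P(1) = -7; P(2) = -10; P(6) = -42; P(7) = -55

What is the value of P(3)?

-15

From P(1) = -7 and P(2) = -10: 1a + c = -7 and 4a + c = -10.
Subtracting: 3a = -3, so a = -1; then c = -7 − (-1)·1 = -6.
So P(n) = -1n² − 6, and P(3) = -15.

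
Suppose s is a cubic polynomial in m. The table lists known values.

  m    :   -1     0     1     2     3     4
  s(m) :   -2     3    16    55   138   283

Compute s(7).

1270

First differences: 5, 13, 39, 83, 145. Second differences: 8, 26, 44, 62. Third differences: 18, 18, 18.
Level-3 differences are constant, so s has degree 3.
Fitting a degree-3 polynomial gives s(m) = 3m³ + 4m² + 6m + 3.
Then s(7) = 1270.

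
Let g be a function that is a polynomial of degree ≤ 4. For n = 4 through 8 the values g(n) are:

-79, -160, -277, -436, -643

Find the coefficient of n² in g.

-3

First differences: -81, -117, -159, -207. Second differences: -36, -42, -48. Third differences: -6, -6.
Level-3 differences are constant, so g has degree 3.
Fitting a degree-3 polynomial gives g(n) = -n³ - 3n² + 7n + 5.
The coefficient of n² is -3.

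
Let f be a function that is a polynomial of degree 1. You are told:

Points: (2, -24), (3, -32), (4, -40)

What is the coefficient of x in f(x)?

-8

First differences: -8, -8.
Level-1 differences are constant, so f has degree 1.
Fitting a degree-1 polynomial gives f(x) = -8x - 8.
The coefficient of x is -8.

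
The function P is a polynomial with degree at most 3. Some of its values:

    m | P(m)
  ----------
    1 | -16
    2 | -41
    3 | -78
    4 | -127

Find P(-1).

-2

First differences: -25, -37, -49. Second differences: -12, -12.
Level-2 differences are constant, so P has degree 2.
Fitting a degree-2 polynomial gives P(m) = -6m² - 7m - 3.
Then P(-1) = -2.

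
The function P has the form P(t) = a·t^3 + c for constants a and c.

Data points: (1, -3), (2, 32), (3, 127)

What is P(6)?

From P(1) = -3 and P(2) = 32: 1a + c = -3 and 8a + c = 32.
Subtracting: 7a = 35, so a = 5; then c = -3 − 5·1 = -8.
So P(t) = 5t³ − 8, and P(6) = 1072.

1072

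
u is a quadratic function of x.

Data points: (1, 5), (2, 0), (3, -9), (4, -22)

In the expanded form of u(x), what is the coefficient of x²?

-2

Write u(x) = ax² + bx + c; the 4 given values yield a linear system in the 3 coefficients.
Solving, u(x) = -2x² + x + 6.
The coefficient of x² is -2.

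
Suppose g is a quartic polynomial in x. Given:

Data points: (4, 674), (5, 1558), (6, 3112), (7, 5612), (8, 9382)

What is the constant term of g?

Write g(x) = ax^4 + bx³ + cx² + dx + e; the 5 given values yield a linear system in the 5 coefficients.
Solving, g(x) = 2x^4 + 2x³ + 3x² - 3x - 2.
The constant term is g(0) = -2.

-2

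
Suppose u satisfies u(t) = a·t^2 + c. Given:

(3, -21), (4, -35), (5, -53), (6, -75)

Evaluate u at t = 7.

From u(3) = -21 and u(4) = -35: 9a + c = -21 and 16a + c = -35.
Subtracting: 7a = -14, so a = -2; then c = -21 − (-2)·9 = -3.
So u(t) = -2t² − 3, and u(7) = -101.

-101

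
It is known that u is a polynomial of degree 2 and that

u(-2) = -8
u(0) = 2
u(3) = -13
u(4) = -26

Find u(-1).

Write u(n) = an² + bn + c; the 4 given values yield a linear system in the 3 coefficients.
Solving, u(n) = -2n² + n + 2.
Then u(-1) = -1.

-1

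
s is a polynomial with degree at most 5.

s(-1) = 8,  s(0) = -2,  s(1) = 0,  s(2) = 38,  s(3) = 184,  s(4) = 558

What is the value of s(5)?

1328

First differences: -10, 2, 38, 146, 374. Second differences: 12, 36, 108, 228. Third differences: 24, 72, 120. Fourth differences: 48, 48.
Level-4 differences are constant, so s has degree 4.
Fitting a degree-4 polynomial gives s(t) = 2t^4 + 4t² - 4t - 2.
Then s(5) = 1328.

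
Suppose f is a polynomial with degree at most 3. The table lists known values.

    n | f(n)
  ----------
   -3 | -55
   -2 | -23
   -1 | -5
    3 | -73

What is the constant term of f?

-1

Write f(n) = an³ + bn² + cn + d; the 4 given values yield a linear system in the 4 coefficients.
Solving, the leading coefficient vanishes, and f(n) = -7n² - 3n - 1.
The constant term is f(0) = -1.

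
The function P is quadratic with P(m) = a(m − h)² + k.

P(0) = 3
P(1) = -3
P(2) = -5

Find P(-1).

First differences -6, -2; second difference 4 = 2a, so a = 2.
Expanding, the m-coefficient is −2ah = -4h; matching it to the data gives h = 2, and then k = -5.
So P(m) = 2(m − 2)² − 5.
P(-1) = 2·(-3)² − 5 = 13.

13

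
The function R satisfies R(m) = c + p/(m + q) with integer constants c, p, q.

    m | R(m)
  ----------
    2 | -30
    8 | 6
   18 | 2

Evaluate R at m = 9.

(R(m) − c)(m + q) = p for each data point; the three points give a linear system in c and q, then p follows.
Solving: c = 0, q = -3, p = 30, so R(m) = 30/(m − 3).
Then R(9) = 0 + 30/6 = 5.

5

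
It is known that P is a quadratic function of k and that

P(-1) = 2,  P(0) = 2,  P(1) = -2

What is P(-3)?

Write P(k) = ak² + bk + c; the 3 given values yield a linear system in the 3 coefficients.
Solving, P(k) = -2k² - 2k + 2.
Then P(-3) = -10.

-10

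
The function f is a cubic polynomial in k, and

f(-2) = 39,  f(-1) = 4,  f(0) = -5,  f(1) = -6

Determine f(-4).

259

Write f(k) = ak³ + bk² + ck + d; the 4 given values yield a linear system in the 4 coefficients.
Solving, f(k) = -3k³ + 4k² - 2k - 5.
Then f(-4) = 259.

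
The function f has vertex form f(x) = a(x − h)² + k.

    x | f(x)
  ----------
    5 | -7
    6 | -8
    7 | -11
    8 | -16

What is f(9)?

-23

First differences -1, -3, -5; second difference -2 = 2a, so a = -1.
Expanding, the x-coefficient is −2ah = 2h; matching it to the data gives h = 5, and then k = -7.
So f(x) = -1(x − 5)² − 7.
f(9) = -1·4² − 7 = -23.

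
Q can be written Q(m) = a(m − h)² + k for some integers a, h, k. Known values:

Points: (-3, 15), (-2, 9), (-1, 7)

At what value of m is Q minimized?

First differences -6, -2; second difference 4 = 2a, so a = 2.
Expanding, the m-coefficient is −2ah = -4h; matching it to the data gives h = -1, and then k = 7.
So Q(m) = 2(m + 1)² + 7.
Hence h = -1.

-1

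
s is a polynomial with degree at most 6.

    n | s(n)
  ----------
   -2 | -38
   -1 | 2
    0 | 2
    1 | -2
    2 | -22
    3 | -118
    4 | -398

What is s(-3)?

First differences: 40, 0, -4, -20, -96, -280. Second differences: -40, -4, -16, -76, -184. Third differences: 36, -12, -60, -108. Fourth differences: -48, -48, -48.
Level-4 differences are constant, so s has degree 4.
Fitting a degree-4 polynomial gives s(n) = -2n^4 + 2n³ - 4n + 2.
Then s(-3) = -202.

-202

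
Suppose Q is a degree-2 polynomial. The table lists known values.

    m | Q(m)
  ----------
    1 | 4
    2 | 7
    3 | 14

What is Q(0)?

5

Write Q(m) = am² + bm + c; the 3 given values yield a linear system in the 3 coefficients.
Solving, Q(m) = 2m² - 3m + 5.
The constant term is Q(0) = 5.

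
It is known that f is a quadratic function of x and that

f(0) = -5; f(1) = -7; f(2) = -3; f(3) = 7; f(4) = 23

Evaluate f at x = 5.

45

First differences: -2, 4, 10, 16. Second differences: 6, 6, 6.
Level-2 differences are constant, so f has degree 2.
Fitting a degree-2 polynomial gives f(x) = 3x² - 5x - 5.
Then f(5) = 45.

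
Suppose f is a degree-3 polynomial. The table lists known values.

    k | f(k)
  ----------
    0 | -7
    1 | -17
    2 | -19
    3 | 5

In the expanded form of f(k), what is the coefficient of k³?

Write f(k) = ak³ + bk² + ck + d; the 4 given values yield a linear system in the 4 coefficients.
Solving, f(k) = 3k³ - 5k² - 8k - 7.
The coefficient of k³ is 3.

3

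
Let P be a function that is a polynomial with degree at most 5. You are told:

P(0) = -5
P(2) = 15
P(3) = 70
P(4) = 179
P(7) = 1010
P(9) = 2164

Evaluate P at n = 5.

Write P(n) = an^5 + bn^4 + cn³ + dn² + en + p; the 6 given values yield a linear system in the 6 coefficients.
Solving, the top 2 coefficients vanish, and P(n) = 3n³ - 2n - 5.
Then P(5) = 360.

360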